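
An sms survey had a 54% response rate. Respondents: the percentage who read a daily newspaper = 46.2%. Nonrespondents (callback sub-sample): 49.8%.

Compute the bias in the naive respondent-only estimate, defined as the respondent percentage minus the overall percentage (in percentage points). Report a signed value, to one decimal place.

-1.7 percentage points

Nonresponse fraction = 1 − 0.54 = 0.46.
Bias = (nonresponse fraction) × (respondent percentage − nonrespondent percentage)
     = 0.46 × (46.2 − 49.8) = 0.46 × -3.6 = -1.656.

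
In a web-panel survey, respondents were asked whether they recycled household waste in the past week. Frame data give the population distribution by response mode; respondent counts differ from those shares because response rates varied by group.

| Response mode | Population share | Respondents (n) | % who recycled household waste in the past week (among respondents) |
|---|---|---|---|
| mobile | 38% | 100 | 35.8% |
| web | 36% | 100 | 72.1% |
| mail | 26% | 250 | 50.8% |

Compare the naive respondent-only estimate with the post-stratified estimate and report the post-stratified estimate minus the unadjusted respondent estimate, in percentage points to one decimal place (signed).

Without adjustment, the pooled respondent share is:
  (100/450)×35.8 + (100/450)×72.1 + (250/450)×50.8 = 52.2%
Post-stratifying to population shares instead:
  0.38×35.8 + 0.36×72.1 + 0.26×50.8 = 52.768%
Difference = 52.768 − 52.2 = 0.568 pp.

+0.6 percentage points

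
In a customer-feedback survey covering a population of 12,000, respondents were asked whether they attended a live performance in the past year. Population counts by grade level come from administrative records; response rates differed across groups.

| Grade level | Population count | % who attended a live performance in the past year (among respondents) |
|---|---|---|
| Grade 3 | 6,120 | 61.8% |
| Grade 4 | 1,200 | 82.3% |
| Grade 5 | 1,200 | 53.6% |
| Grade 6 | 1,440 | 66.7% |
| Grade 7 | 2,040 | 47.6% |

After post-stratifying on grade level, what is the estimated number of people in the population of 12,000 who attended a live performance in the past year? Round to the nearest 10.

Apply each group's respondent rate to its population count:
  Grade 3: 6,120 × 61.8% = 3782.16
  Grade 4: 1,200 × 82.3% = 987.6
  Grade 5: 1,200 × 53.6% = 643.2
  Grade 6: 1,440 × 66.7% = 960.48
  Grade 7: 2,040 × 47.6% = 971.04
Estimated total = 7344.48 → 7,340.

7,340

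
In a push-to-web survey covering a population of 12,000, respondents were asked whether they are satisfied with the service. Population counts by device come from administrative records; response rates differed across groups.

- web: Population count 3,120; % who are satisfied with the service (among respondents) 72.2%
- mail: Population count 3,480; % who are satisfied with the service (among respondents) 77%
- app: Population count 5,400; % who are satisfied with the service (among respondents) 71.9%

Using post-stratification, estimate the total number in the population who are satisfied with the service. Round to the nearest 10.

Each cell contributes its population count × the respondent rate:
  web: 3,120 × 72.2% = 2252.64
  mail: 3,480 × 77% = 2679.6
  app: 5,400 × 71.9% = 3882.6
Estimated total = 8814.84 → 8,810.

8,810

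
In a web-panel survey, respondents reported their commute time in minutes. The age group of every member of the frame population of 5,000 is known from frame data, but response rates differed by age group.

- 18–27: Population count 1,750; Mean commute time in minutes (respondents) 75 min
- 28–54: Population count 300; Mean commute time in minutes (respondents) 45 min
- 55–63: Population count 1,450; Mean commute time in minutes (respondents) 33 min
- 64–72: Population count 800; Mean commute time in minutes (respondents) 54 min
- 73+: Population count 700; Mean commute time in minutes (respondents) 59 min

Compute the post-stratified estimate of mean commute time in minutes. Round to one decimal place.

55.4

Post-stratification weights by population share, not respondent share:
  18–27: (1,750/5,000) × 75 = 26.25
  28–54: (300/5,000) × 45 = 2.7
  55–63: (1,450/5,000) × 33 = 9.57
  64–72: (800/5,000) × 54 = 8.64
  73+: (700/5,000) × 59 = 8.26
Post-stratified estimate = 55.42 → 55.4.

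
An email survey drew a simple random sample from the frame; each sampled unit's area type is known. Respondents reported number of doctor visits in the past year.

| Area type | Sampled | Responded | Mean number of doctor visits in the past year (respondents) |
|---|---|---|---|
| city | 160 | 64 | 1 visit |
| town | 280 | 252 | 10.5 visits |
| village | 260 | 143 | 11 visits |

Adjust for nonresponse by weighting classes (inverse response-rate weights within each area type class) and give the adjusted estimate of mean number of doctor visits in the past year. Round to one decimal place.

Response rates by class: city 64/160 = 40%, town 252/280 = 90%, village 143/260 = 55%.
With weight = n_sampled/n_responded per class, the weighted class total is n_sampled:
  city: 160 × 1 = 160
  town: 280 × 10.5 = 2940
  village: 260 × 11 = 2860
Adjusted estimate = 5960 / 700 = 8.51429 → 8.5.

8.5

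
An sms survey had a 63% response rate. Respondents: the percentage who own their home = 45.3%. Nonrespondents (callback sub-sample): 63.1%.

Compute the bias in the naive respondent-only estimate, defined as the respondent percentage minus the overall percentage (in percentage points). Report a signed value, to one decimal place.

Nonresponse fraction = 1 − 0.63 = 0.37.
Bias = (nonresponse fraction) × (respondent percentage − nonrespondent percentage)
     = 0.37 × (45.3 − 63.1) = 0.37 × -17.8 = -6.586.

-6.6 percentage points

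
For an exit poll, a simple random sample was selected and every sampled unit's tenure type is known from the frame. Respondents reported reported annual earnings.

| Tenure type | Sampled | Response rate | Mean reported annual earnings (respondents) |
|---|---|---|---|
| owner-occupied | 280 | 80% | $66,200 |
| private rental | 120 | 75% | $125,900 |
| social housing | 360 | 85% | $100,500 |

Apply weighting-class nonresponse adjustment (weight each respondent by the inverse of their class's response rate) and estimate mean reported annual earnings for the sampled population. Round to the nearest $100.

$91,900

Each respondent's weight = sampled/responded in their class; summing within a class gives n_sampled, so:
  owner-occupied: 280 × 66,200 = 18,536,000
  private rental: 120 × 125,900 = 15,108,000
  social housing: 360 × 100,500 = 36,180,000
Adjusted estimate = 69,824,000 / 760 = 91873.7 → $91,900.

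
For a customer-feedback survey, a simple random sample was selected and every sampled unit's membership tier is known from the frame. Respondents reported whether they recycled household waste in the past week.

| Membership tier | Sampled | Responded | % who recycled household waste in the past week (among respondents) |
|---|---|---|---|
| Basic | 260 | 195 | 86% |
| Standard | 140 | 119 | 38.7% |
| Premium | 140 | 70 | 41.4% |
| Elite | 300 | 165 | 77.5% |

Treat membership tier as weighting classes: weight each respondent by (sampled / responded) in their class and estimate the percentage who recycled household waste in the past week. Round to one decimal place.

67.6%

Class response rates: Basic 195/260 = 75%, Standard 119/140 = 85%, Premium 70/140 = 50%, Elite 165/300 = 55%.
Inverse-response-rate weighting restores each class to its sampled count, so class totals weight by n_sampled:
  Basic: 260 × 86 = 22,360
  Standard: 140 × 38.7 = 5418
  Premium: 140 × 41.4 = 5796
  Elite: 300 × 77.5 = 23,250
Adjusted estimate = 56,824 / 840 = 67.6476 → 67.6%.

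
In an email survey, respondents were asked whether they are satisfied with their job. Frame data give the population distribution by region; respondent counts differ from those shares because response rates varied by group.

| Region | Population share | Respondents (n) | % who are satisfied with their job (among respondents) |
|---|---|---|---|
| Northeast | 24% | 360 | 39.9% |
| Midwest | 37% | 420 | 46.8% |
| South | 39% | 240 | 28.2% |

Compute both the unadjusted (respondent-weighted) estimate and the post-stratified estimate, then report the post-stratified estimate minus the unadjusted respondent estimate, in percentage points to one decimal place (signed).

Unadjusted (pooled respondent) estimate weights by respondent counts:
  (360/1020)×39.9 + (420/1020)×46.8 + (240/1020)×28.2 = 39.9882%
Post-stratifying to population shares instead:
  0.24×39.9 + 0.37×46.8 + 0.39×28.2 = 37.89%
Difference = 37.89 − 39.9882 = -2.0982 pp.

-2.1 percentage points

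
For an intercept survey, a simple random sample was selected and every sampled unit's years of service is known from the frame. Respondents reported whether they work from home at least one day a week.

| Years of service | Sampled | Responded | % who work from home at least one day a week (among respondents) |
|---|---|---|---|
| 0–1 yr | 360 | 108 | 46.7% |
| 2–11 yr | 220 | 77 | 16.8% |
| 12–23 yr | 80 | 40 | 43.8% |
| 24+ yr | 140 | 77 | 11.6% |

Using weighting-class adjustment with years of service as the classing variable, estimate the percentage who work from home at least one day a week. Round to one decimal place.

32.0%

Class response rates: 0–1 yr 108/360 = 30%, 2–11 yr 77/220 = 35%, 12–23 yr 40/80 = 50%, 24+ yr 77/140 = 55%.
Inverse-response-rate weighting restores each class to its sampled count, so class totals weight by n_sampled:
  0–1 yr: 360 × 46.7 = 16,812
  2–11 yr: 220 × 16.8 = 3696
  12–23 yr: 80 × 43.8 = 3504
  24+ yr: 140 × 11.6 = 1624
Adjusted estimate = 25,636 / 800 = 32.045 → 32.0%.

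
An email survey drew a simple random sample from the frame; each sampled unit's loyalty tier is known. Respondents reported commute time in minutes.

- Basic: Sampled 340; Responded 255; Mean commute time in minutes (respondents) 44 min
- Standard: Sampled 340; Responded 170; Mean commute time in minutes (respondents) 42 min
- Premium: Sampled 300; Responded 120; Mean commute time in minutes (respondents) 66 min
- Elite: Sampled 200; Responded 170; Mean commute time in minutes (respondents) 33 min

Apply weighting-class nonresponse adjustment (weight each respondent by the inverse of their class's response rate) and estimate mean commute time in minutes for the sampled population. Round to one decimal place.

47.2

Class response rates: Basic 255/340 = 75%, Standard 170/340 = 50%, Premium 120/300 = 40%, Elite 170/200 = 85%.
Weighting each respondent by the inverse class response rate inflates each class back to its sampled size, so the class weight is n_sampled:
  Basic: 340 × 44 = 14,960
  Standard: 340 × 42 = 14,280
  Premium: 300 × 66 = 19,800
  Elite: 200 × 33 = 6600
Adjusted estimate = 55,640 / 1,180 = 47.1525 → 47.2.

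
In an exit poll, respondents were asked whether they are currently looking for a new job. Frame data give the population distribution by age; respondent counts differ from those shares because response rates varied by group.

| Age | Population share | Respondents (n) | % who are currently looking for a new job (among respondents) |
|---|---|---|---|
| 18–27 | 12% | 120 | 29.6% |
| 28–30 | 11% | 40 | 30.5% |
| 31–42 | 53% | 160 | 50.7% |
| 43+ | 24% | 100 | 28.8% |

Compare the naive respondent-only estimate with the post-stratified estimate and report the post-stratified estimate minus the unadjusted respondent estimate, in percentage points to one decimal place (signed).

Without adjustment, the pooled respondent share is:
  (120/420)×29.6 + (40/420)×30.5 + (160/420)×50.7 + (100/420)×28.8 = 37.5333%
Reweighting by population age shares:
  0.12×29.6 + 0.11×30.5 + 0.53×50.7 + 0.24×28.8 = 40.69%
Difference = 40.69 − 37.5333 = 3.1567 pp.

+3.2 percentage points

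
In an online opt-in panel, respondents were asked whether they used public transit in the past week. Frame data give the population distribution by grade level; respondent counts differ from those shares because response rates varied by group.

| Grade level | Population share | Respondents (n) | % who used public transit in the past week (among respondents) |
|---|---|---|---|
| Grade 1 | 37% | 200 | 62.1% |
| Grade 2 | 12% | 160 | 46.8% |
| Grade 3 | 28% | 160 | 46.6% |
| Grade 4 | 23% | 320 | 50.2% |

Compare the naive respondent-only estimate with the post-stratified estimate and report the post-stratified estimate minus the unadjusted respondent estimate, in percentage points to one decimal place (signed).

+1.5 percentage points

Without adjustment, the pooled respondent share is:
  (200/840)×62.1 + (160/840)×46.8 + (160/840)×46.6 + (320/840)×50.2 = 51.7%
Reweighting by population grade level shares:
  0.37×62.1 + 0.12×46.8 + 0.28×46.6 + 0.23×50.2 = 53.187%
Difference = 53.187 − 51.7 = 1.487 pp.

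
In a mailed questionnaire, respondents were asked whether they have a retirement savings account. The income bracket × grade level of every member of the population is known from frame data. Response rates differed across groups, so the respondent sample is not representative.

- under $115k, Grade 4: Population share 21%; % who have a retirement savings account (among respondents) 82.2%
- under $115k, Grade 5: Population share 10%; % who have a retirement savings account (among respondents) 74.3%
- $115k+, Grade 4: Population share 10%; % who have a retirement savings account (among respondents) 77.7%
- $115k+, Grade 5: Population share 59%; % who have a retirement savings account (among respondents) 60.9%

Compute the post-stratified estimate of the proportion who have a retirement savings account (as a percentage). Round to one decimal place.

Reweight to the known income bracket × grade level distribution:
  under $115k, Grade 4: 0.21 × 82.2 = 17.262
  under $115k, Grade 5: 0.1 × 74.3 = 7.43
  $115k+, Grade 4: 0.1 × 77.7 = 7.77
  $115k+, Grade 5: 0.59 × 60.9 = 35.931
Post-stratified estimate = 68.393 → 68.4%.

68.4%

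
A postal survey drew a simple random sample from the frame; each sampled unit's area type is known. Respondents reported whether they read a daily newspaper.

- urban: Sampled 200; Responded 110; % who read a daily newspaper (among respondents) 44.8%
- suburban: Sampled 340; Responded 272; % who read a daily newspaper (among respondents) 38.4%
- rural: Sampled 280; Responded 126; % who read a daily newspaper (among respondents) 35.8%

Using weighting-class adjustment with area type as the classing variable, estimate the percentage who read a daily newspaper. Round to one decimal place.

39.1%

Response rates by class: urban 110/200 = 55%, suburban 272/340 = 80%, rural 126/280 = 45%.
With weight = n_sampled/n_responded per class, the weighted class total is n_sampled:
  urban: 200 × 44.8 = 8960
  suburban: 340 × 38.4 = 13,056
  rural: 280 × 35.8 = 10,024
Adjusted estimate = 32,040 / 820 = 39.0732 → 39.1%.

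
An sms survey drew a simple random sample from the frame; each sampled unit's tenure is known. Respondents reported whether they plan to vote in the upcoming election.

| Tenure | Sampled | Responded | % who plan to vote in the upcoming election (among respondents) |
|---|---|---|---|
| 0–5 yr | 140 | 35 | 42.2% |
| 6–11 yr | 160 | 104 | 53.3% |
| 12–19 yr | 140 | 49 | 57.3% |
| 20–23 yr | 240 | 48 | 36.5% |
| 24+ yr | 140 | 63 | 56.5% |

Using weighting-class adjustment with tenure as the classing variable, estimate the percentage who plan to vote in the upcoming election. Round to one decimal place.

Response rates by class: 0–5 yr 35/140 = 25%, 6–11 yr 104/160 = 65%, 12–19 yr 49/140 = 35%, 20–23 yr 48/240 = 20%, 24+ yr 63/140 = 45%.
Each respondent's weight = sampled/responded in their class; summing within a class gives n_sampled, so:
  0–5 yr: 140 × 42.2 = 5908
  6–11 yr: 160 × 53.3 = 8528
  12–19 yr: 140 × 57.3 = 8022
  20–23 yr: 240 × 36.5 = 8760
  24+ yr: 140 × 56.5 = 7910
Adjusted estimate = 39,128 / 820 = 47.7171 → 47.7%.

47.7%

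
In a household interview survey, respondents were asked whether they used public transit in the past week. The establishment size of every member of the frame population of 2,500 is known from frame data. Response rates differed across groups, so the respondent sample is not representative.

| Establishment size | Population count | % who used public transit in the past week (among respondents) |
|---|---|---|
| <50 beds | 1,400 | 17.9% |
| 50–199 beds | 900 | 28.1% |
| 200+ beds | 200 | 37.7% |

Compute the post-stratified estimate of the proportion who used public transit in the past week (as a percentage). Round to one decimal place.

23.2%

Reweight to the known establishment size distribution:
  <50 beds: (1,400/2,500) × 17.9 = 10.024
  50–199 beds: (900/2,500) × 28.1 = 10.116
  200+ beds: (200/2,500) × 37.7 = 3.016
Post-stratified estimate = 23.156 → 23.2%.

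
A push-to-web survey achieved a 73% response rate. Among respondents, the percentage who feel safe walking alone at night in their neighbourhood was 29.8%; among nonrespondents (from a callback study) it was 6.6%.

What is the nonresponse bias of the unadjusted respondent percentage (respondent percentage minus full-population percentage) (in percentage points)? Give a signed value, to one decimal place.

Nonresponse fraction = 1 − 0.73 = 0.27.
Bias = (nonresponse fraction) × (respondent percentage − nonrespondent percentage)
     = 0.27 × (29.8 − 6.6) = 0.27 × 23.2 = 6.264.

+6.3 percentage points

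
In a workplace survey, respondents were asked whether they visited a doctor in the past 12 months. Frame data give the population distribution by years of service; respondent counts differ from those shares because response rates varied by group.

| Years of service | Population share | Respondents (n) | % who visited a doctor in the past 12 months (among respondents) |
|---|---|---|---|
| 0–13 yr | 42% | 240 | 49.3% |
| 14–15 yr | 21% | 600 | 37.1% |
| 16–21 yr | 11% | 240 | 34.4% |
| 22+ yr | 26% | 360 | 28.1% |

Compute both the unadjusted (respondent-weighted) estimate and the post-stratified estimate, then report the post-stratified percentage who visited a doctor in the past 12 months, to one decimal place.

Without adjustment, the pooled respondent share is:
  (240/1440)×49.3 + (600/1440)×37.1 + (240/1440)×34.4 + (360/1440)×28.1 = 36.4333%
Post-stratified estimate weights by population shares:
  0.42×49.3 + 0.21×37.1 + 0.11×34.4 + 0.26×28.1 = 39.587%

39.6%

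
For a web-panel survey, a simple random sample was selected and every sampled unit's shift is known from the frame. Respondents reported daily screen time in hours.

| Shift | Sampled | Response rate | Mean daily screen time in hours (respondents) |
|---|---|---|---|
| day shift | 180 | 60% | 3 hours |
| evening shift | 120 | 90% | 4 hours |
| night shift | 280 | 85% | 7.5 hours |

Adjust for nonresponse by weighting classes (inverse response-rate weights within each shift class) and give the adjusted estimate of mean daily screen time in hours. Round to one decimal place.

5.4

Inverse-response-rate weighting restores each class to its sampled count, so class totals weight by n_sampled:
  day shift: 180 × 3 = 540
  evening shift: 120 × 4 = 480
  night shift: 280 × 7.5 = 2100
Adjusted estimate = 3120 / 580 = 5.37931 → 5.4.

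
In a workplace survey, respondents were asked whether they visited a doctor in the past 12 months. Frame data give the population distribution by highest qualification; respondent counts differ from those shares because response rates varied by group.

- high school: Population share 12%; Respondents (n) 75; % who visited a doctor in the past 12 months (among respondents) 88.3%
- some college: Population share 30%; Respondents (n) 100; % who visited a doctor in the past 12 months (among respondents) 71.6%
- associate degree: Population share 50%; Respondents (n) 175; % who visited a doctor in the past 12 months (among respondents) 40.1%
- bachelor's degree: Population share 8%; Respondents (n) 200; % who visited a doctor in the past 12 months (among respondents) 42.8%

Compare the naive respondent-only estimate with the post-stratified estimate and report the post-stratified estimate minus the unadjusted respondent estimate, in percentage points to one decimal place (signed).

+2.2 percentage points

Without adjustment, the pooled respondent share is:
  (75/550)×88.3 + (100/550)×71.6 + (175/550)×40.1 + (200/550)×42.8 = 53.3818%
Reweighting by population highest qualification shares:
  0.12×88.3 + 0.3×71.6 + 0.5×40.1 + 0.08×42.8 = 55.55%
Difference = 55.55 − 53.3818 = 2.1682 pp.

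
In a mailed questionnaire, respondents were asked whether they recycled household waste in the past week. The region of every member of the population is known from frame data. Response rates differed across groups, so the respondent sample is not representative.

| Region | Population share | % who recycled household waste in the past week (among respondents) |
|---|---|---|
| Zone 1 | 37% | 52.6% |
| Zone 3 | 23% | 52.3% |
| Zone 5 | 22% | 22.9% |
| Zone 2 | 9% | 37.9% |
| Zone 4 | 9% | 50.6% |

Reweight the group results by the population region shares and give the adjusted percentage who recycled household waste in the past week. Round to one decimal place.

Weight each group's respondent value by its population share:
  Zone 1: 0.37 × 52.6 = 19.462
  Zone 3: 0.23 × 52.3 = 12.029
  Zone 5: 0.22 × 22.9 = 5.038
  Zone 2: 0.09 × 37.9 = 3.411
  Zone 4: 0.09 × 50.6 = 4.554
Post-stratified estimate = 44.494 → 44.5%.

44.5%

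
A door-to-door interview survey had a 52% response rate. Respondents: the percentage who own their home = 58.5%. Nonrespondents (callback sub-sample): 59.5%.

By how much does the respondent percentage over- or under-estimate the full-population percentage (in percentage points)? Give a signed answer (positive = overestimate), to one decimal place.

Nonresponse fraction = 1 − 0.52 = 0.48.
Bias = (nonresponse fraction) × (respondent percentage − nonrespondent percentage)
     = 0.48 × (58.5 − 59.5) = 0.48 × -1 = -0.48.

-0.5 percentage points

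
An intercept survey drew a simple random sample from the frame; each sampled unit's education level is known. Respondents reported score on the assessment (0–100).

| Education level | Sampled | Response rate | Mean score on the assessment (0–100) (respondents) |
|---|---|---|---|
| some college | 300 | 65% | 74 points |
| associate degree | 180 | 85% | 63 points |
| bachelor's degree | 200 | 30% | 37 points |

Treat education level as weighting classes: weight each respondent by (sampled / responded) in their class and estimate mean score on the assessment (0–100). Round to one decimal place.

60.2

Weighting each respondent by the inverse class response rate inflates each class back to its sampled size, so the class weight is n_sampled:
  some college: 300 × 74 = 22,200
  associate degree: 180 × 63 = 11,340
  bachelor's degree: 200 × 37 = 7400
Adjusted estimate = 40,940 / 680 = 60.2059 → 60.2.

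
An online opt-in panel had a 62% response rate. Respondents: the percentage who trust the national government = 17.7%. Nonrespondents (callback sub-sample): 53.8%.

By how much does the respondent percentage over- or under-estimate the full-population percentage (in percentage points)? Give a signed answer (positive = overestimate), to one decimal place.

-13.7 percentage points

Nonresponse fraction = 1 − 0.62 = 0.38.
Bias = (nonresponse fraction) × (respondent percentage − nonrespondent percentage)
     = 0.38 × (17.7 − 53.8) = 0.38 × -36.1 = -13.718.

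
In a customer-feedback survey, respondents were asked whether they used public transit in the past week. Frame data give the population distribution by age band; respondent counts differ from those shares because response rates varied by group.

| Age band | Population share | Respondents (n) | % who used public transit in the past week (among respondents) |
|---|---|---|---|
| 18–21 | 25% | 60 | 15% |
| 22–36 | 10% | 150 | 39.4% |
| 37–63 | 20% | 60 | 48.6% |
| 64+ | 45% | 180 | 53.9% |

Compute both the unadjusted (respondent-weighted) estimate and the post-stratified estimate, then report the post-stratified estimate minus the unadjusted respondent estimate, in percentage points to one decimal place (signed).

-1.5 percentage points

Without adjustment, the pooled respondent share is:
  (60/450)×15 + (150/450)×39.4 + (60/450)×48.6 + (180/450)×53.9 = 43.1733%
Reweighting by population age band shares:
  0.25×15 + 0.1×39.4 + 0.2×48.6 + 0.45×53.9 = 41.665%
Difference = 41.665 − 43.1733 = -1.5083 pp.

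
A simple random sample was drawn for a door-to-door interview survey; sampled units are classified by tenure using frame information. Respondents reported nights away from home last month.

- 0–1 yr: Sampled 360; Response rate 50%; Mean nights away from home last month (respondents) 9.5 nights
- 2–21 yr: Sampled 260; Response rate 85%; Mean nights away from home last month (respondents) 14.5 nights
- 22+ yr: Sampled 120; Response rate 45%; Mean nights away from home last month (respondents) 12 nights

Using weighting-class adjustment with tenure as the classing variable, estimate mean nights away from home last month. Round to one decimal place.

11.7

Weighting each respondent by the inverse class response rate inflates each class back to its sampled size, so the class weight is n_sampled:
  0–1 yr: 360 × 9.5 = 3420
  2–21 yr: 260 × 14.5 = 3770
  22+ yr: 120 × 12 = 1440
Adjusted estimate = 8630 / 740 = 11.6622 → 11.7.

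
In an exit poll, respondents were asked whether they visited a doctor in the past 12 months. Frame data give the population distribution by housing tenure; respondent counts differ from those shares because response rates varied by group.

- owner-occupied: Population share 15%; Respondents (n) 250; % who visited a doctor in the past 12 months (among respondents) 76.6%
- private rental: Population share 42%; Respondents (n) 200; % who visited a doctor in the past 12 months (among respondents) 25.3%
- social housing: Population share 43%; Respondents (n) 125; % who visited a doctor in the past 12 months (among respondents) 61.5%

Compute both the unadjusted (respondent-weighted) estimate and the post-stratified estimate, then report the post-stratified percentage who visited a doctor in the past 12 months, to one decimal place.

Unadjusted (pooled respondent) estimate weights by respondent counts:
  (250/575)×76.6 + (200/575)×25.3 + (125/575)×61.5 = 55.4739%
Reweighting by population housing tenure shares:
  0.15×76.6 + 0.42×25.3 + 0.43×61.5 = 48.561%

48.6%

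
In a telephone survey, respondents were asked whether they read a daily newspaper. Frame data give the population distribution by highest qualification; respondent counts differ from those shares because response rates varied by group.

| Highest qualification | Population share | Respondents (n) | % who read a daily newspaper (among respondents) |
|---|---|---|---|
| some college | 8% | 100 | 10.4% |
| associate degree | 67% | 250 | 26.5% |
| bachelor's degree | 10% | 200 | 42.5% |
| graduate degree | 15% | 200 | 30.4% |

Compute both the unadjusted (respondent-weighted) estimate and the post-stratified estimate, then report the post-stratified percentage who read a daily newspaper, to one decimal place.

27.4%

Unadjusted (pooled respondent) estimate weights by respondent counts:
  (100/750)×10.4 + (250/750)×26.5 + (200/750)×42.5 + (200/750)×30.4 = 29.66%
Post-stratified estimate weights by population shares:
  0.08×10.4 + 0.67×26.5 + 0.1×42.5 + 0.15×30.4 = 27.397%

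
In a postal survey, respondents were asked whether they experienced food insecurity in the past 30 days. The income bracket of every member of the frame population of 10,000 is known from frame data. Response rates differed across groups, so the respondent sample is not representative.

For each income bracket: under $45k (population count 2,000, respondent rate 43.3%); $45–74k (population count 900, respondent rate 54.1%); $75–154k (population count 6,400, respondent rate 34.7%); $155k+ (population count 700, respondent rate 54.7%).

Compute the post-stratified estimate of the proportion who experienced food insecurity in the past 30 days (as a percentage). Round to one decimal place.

Weight each group's respondent value by its population share:
  under $45k: (2,000/10,000) × 43.3 = 8.66
  $45–74k: (900/10,000) × 54.1 = 4.869
  $75–154k: (6,400/10,000) × 34.7 = 22.208
  $155k+: (700/10,000) × 54.7 = 3.829
Post-stratified estimate = 39.566 → 39.6%.

39.6%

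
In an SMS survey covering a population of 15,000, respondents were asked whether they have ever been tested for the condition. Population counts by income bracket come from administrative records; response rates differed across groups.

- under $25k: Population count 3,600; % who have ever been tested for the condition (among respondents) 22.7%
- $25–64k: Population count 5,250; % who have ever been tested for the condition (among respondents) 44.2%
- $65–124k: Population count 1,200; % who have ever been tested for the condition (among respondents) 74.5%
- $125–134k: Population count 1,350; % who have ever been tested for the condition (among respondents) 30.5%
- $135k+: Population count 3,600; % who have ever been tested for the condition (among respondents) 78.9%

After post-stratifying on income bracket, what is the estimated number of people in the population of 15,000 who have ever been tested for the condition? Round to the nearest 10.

7,280

Each cell contributes its population count × the respondent rate:
  under $25k: 3,600 × 22.7% = 817.2
  $25–64k: 5,250 × 44.2% = 2320.5
  $65–124k: 1,200 × 74.5% = 894
  $125–134k: 1,350 × 30.5% = 411.75
  $135k+: 3,600 × 78.9% = 2840.4
Estimated total = 7283.85 → 7,280.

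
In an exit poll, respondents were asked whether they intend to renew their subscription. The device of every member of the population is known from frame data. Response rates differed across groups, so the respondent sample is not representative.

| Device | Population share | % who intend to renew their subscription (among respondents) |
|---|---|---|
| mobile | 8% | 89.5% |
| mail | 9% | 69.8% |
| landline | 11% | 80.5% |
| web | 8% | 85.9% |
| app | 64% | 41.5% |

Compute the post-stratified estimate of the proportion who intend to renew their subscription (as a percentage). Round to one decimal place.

55.7%

Weight each group's respondent value by its population share:
  mobile: 0.08 × 89.5 = 7.16
  mail: 0.09 × 69.8 = 6.282
  landline: 0.11 × 80.5 = 8.855
  web: 0.08 × 85.9 = 6.872
  app: 0.64 × 41.5 = 26.56
Post-stratified estimate = 55.729 → 55.7%.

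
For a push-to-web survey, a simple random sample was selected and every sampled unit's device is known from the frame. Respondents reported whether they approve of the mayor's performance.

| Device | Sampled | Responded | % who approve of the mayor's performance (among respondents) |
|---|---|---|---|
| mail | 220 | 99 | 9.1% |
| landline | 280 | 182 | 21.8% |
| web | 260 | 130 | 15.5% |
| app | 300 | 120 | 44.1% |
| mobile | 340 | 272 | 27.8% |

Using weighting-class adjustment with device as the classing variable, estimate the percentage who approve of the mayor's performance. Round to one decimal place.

Class response rates: mail 99/220 = 45%, landline 182/280 = 65%, web 130/260 = 50%, app 120/300 = 40%, mobile 272/340 = 80%.
Each respondent's weight = sampled/responded in their class; summing within a class gives n_sampled, so:
  mail: 220 × 9.1 = 2002
  landline: 280 × 21.8 = 6104
  web: 260 × 15.5 = 4030
  app: 300 × 44.1 = 13,230
  mobile: 340 × 27.8 = 9452
Adjusted estimate = 34,818 / 1,400 = 24.87 → 24.9%.

24.9%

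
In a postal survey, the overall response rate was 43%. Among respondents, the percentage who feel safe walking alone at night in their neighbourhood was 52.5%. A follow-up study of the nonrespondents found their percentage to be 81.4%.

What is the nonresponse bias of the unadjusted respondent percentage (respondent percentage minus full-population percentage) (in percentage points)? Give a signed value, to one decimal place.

-16.5 percentage points

Nonresponse fraction = 1 − 0.43 = 0.57.
Bias = (nonresponse fraction) × (respondent percentage − nonrespondent percentage)
     = 0.57 × (52.5 − 81.4) = 0.57 × -28.9 = -16.473.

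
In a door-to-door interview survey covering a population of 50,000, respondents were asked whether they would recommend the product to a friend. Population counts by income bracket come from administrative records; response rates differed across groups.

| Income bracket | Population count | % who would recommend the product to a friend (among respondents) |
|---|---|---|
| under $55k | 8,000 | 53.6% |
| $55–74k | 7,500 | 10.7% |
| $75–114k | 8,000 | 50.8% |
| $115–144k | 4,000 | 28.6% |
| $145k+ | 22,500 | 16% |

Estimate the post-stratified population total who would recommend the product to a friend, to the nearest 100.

Apply each group's respondent rate to its population count:
  under $55k: 8,000 × 53.6% = 4288
  $55–74k: 7,500 × 10.7% = 802.5
  $75–114k: 8,000 × 50.8% = 4064
  $115–144k: 4,000 × 28.6% = 1144
  $145k+: 22,500 × 16% = 3600
Estimated total = 13898.5 → 13,900.

13,900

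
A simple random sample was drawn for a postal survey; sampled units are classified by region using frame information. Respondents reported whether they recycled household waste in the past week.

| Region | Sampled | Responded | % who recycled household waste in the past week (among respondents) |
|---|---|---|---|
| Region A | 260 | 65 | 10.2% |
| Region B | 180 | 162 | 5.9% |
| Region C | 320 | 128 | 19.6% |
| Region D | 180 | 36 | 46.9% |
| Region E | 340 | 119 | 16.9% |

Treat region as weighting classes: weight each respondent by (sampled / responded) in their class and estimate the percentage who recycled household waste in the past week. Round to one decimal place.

Class response rates: Region A 65/260 = 25%, Region B 162/180 = 90%, Region C 128/320 = 40%, Region D 36/180 = 20%, Region E 119/340 = 35%.
Each respondent's weight = sampled/responded in their class; summing within a class gives n_sampled, so:
  Region A: 260 × 10.2 = 2652
  Region B: 180 × 5.9 = 1062
  Region C: 320 × 19.6 = 6272
  Region D: 180 × 46.9 = 8442
  Region E: 340 × 16.9 = 5746
Adjusted estimate = 24,174 / 1,280 = 18.8859 → 18.9%.

18.9%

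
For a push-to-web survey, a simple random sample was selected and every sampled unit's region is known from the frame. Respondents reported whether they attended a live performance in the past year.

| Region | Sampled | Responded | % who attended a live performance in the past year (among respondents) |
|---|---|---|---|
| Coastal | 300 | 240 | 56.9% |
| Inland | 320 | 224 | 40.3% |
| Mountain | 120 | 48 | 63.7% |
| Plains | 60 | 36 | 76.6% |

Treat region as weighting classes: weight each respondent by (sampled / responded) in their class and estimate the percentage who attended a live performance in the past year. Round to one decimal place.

Class response rates: Coastal 240/300 = 80%, Inland 224/320 = 70%, Mountain 48/120 = 40%, Plains 36/60 = 60%.
Weighting each respondent by the inverse class response rate inflates each class back to its sampled size, so the class weight is n_sampled:
  Coastal: 300 × 56.9 = 17,070
  Inland: 320 × 40.3 = 12,896
  Mountain: 120 × 63.7 = 7644
  Plains: 60 × 76.6 = 4596
Adjusted estimate = 42,206 / 800 = 52.7575 → 52.8%.

52.8%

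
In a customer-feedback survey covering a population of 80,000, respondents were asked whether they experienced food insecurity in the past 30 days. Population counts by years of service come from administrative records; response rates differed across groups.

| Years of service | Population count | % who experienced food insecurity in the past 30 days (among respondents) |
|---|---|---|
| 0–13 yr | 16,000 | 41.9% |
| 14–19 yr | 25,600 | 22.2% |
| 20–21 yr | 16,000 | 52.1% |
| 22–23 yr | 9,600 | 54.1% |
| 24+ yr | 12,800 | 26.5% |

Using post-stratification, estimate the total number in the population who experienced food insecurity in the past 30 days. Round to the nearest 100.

29,300

Estimated count per cell = population count × respondent percentage:
  0–13 yr: 16,000 × 41.9% = 6704
  14–19 yr: 25,600 × 22.2% = 5683.2
  20–21 yr: 16,000 × 52.1% = 8336
  22–23 yr: 9,600 × 54.1% = 5193.6
  24+ yr: 12,800 × 26.5% = 3392
Estimated total = 29308.8 → 29,300.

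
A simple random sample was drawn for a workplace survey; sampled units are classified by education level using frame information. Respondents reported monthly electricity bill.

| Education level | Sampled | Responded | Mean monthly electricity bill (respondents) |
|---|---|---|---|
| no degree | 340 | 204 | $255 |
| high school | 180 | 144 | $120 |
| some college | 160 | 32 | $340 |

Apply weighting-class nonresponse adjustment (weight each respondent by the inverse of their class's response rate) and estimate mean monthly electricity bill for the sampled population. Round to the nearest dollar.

$239

Class response rates: no degree 204/340 = 60%, high school 144/180 = 80%, some college 32/160 = 20%.
Each respondent's weight = sampled/responded in their class; summing within a class gives n_sampled, so:
  no degree: 340 × 255 = 86,700
  high school: 180 × 120 = 21,600
  some college: 160 × 340 = 54,400
Adjusted estimate = 162,700 / 680 = 239.265 → $239.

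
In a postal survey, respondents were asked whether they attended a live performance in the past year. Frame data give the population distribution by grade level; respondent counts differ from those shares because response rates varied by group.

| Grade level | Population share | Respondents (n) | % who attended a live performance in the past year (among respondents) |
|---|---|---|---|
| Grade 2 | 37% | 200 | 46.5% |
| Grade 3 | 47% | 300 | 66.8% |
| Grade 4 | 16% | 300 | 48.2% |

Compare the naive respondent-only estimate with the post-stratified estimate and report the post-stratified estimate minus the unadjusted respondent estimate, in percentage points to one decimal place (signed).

Naive respondent-only estimate (weights = respondent counts):
  (200/800)×46.5 + (300/800)×66.8 + (300/800)×48.2 = 54.75%
Post-stratifying to population shares instead:
  0.37×46.5 + 0.47×66.8 + 0.16×48.2 = 56.313%
Difference = 56.313 − 54.75 = 1.563 pp.

+1.6 percentage points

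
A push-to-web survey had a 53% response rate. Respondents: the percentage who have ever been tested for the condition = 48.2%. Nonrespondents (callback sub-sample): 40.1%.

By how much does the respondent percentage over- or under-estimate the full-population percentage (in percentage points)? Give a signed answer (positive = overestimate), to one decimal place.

Nonresponse fraction = 1 − 0.53 = 0.47.
Bias = (nonresponse fraction) × (respondent percentage − nonrespondent percentage)
     = 0.47 × (48.2 − 40.1) = 0.47 × 8.1 = 3.807.

+3.8 percentage points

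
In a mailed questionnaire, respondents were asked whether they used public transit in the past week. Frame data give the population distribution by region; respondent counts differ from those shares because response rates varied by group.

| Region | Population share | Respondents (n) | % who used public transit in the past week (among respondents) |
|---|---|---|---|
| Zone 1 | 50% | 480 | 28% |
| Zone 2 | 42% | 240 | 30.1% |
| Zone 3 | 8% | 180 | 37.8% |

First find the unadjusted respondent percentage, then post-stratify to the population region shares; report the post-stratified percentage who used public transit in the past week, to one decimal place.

Unadjusted (pooled respondent) estimate weights by respondent counts:
  (480/900)×28 + (240/900)×30.1 + (180/900)×37.8 = 30.52%
Reweighting by population region shares:
  0.5×28 + 0.42×30.1 + 0.08×37.8 = 29.666%

29.7%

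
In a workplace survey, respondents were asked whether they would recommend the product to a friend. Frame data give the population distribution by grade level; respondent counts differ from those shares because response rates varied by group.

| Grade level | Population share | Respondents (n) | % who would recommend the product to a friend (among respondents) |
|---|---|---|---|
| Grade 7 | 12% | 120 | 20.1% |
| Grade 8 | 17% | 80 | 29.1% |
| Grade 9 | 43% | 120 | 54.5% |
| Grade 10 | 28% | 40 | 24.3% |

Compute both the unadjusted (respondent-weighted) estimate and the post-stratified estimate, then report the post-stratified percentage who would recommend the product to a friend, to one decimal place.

37.6%

Naive respondent-only estimate (weights = respondent counts):
  (120/360)×20.1 + (80/360)×29.1 + (120/360)×54.5 + (40/360)×24.3 = 34.0333%
Post-stratifying to population shares instead:
  0.12×20.1 + 0.17×29.1 + 0.43×54.5 + 0.28×24.3 = 37.598%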